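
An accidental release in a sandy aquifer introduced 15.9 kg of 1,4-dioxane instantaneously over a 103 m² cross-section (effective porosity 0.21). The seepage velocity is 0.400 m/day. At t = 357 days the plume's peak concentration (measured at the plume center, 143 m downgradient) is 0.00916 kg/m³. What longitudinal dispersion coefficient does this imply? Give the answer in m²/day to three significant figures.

At the plume center C_max = M/(n_e·A·√(4πDt)), so D = M²/(4πt·(n_e·A·C_max)²).
n_e·A·C_max = 0.21 × 103 × 0.00916 = 0.1981 kg/m.
D = 15.9²/(4π × 357 × 0.1981²) = 1.44 m²/day.

1.44 m²/day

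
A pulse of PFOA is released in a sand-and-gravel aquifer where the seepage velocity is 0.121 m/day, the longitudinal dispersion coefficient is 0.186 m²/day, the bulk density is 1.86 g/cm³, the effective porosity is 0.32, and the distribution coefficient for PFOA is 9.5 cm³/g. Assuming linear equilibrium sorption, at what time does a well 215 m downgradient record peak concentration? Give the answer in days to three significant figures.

99200 days

Retardation factor R = 1 + ρ_b·K_d/n = 1 + 1.86 × 9.5/0.32 = 56.22.
Sorption retards both mechanisms: v_R = v/R = 0.002152 m/day, D_R = D/R = 0.003308 m²/day.
Peak time from v_R²t² + 2D_R t − x² = 0: t = (√(D_R² + v_R²x²) − D_R)/v_R².
√(D_R² + v_R²x²) = √(0.003308² + 0.002152² × 215²) = 0.4627; v_R² = 4.631e-06.
t = (0.4627 − 0.003308)/4.631e-06 = 99200 days.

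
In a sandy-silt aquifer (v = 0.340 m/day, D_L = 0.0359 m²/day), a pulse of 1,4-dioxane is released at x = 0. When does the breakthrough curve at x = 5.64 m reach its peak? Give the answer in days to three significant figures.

For the 1D instantaneous-source solution, setting ∂C/∂t = 0 at fixed x gives v²t² + 2Dt − x² = 0, so t = (√(D² + v²x²) − D)/v².
√(D² + v²x²) = √(0.0359² + 0.340² × 5.64²) = 1.918; v² = 0.1156.
t = (1.918 − 0.0359)/0.1156 = 16.3 days (vs. the pure-advection estimate x/v = 16.6 d).

16.3 days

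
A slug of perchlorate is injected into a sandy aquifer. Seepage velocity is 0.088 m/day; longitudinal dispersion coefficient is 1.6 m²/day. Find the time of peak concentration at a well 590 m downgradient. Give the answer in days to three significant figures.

For the 1D instantaneous-source solution, setting ∂C/∂t = 0 at fixed x gives v²t² + 2Dt − x² = 0, so t = (√(D² + v²x²) − D)/v².
√(D² + v²x²) = √(1.6² + 0.088² × 590²) = 51.94; v² = 0.007744.
t = (51.94 − 1.6)/0.007744 = 6500 days (vs. the pure-advection estimate x/v = 6700 d).

6500 days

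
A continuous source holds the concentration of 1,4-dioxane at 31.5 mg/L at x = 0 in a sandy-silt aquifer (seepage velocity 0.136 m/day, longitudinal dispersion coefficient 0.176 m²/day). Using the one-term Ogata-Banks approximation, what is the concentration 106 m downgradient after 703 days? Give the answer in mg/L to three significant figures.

8.01 mg/L

For a continuous step input, C/C₀ ≈ ½·erfc((x−vt)/(2√(Dt))).
vt = 0.136 × 703 = 95.608 m and 2√(Dt) = 2√(0.176 × 703) = 22.25 m.
Argument (x−vt)/(2√(Dt)) = (106 − 95.608)/22.25 = 0.4671; ½·erfc(0.4671) = 0.2544.
C = 31.5 × 0.2544 = 8.01 mg/L.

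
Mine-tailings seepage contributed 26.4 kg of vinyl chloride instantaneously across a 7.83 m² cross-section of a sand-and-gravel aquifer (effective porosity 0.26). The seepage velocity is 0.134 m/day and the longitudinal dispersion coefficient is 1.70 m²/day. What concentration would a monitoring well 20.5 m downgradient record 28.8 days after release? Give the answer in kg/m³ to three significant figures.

0.127 kg/m³

For an instantaneous plane source, C(x,t) = M/(n_e·A·√(4πDt)) · exp(−(x−vt)²/(4Dt)), with n_e·A the pore (flow) area.
Plume center vt = 0.134 × 28.8 = 3.8592 m, so the well at 20.5 m is 16.6408 m downgradient of the peak.
√(4πDt) = 24.80 m, giving peak height M/(n_e·A·√(4πDt)) = 26.4/(0.26 × 7.83 × 24.80) = 0.5229 kg/m³.
(x−vt)²/(4Dt) = (16.6408)²/(4 × 1.70 × 28.8) = 1.414; exp(−1.414) = 0.2432.
C = 0.5229 × 0.2432 = 0.127 kg/m³.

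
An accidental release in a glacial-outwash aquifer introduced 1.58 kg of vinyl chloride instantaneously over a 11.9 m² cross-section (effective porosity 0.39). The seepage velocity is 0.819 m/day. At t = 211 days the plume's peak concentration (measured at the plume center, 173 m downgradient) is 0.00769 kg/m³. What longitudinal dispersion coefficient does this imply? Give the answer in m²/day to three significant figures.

0.739 m²/day

At the plume center C_max = M/(n_e·A·√(4πDt)), so D = M²/(4πt·(n_e·A·C_max)²).
n_e·A·C_max = 0.39 × 11.9 × 0.00769 = 0.03569 kg/m.
D = 1.58²/(4π × 211 × 0.03569²) = 0.739 m²/day.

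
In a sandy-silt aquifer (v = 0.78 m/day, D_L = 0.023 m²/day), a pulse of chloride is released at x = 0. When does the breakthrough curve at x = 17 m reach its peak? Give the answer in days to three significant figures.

For the 1D instantaneous-source solution, setting ∂C/∂t = 0 at fixed x gives v²t² + 2Dt − x² = 0, so t = (√(D² + v²x²) − D)/v².
√(D² + v²x²) = √(0.023² + 0.78² × 17²) = 13.26; v² = 0.6084.
t = (13.26 − 0.023)/0.6084 = 21.8 days (vs. the pure-advection estimate x/v = 21.8 d).

21.8 days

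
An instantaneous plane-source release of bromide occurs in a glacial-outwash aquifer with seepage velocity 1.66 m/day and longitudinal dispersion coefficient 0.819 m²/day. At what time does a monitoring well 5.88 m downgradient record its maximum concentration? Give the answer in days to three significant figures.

3.26 days

For the 1D instantaneous-source solution, setting ∂C/∂t = 0 at fixed x gives v²t² + 2Dt − x² = 0, so t = (√(D² + v²x²) − D)/v².
√(D² + v²x²) = √(0.819² + 1.66² × 5.88²) = 9.795; v² = 2.7556.
t = (9.795 − 0.819)/2.7556 = 3.26 days (vs. the pure-advection estimate x/v = 3.54 d).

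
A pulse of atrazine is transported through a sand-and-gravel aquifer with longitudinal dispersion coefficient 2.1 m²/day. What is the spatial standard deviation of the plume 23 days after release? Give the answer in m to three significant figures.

Dispersive spreading gives a Gaussian with σ² = 2Dt; advection only shifts the center.
σ = √(2 × 2.1 × 23) = 9.83 m.

9.83 m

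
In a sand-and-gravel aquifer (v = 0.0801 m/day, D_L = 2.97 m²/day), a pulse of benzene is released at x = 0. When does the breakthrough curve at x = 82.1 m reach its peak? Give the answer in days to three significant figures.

662 days

For the 1D instantaneous-source solution, setting ∂C/∂t = 0 at fixed x gives v²t² + 2Dt − x² = 0, so t = (√(D² + v²x²) − D)/v².
√(D² + v²x²) = √(2.97² + 0.0801² × 82.1²) = 7.216; v² = 0.00641601.
t = (7.216 − 2.97)/0.00641601 = 662 days (vs. the pure-advection estimate x/v = 1020 d).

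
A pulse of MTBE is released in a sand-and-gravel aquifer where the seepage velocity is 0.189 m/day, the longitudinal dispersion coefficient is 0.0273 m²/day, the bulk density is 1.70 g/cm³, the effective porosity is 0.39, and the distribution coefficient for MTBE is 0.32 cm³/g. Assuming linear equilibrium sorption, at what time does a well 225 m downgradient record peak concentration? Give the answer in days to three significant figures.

2850 days

Retardation factor R = 1 + ρ_b·K_d/n = 1 + 1.70 × 0.32/0.39 = 2.395.
Sorption retards both mechanisms: v_R = v/R = 0.07891 m/day, D_R = D/R = 0.01140 m²/day.
Peak time from v_R²t² + 2D_R t − x² = 0: t = (√(D_R² + v_R²x²) − D_R)/v_R².
√(D_R² + v_R²x²) = √(0.01140² + 0.07891² × 225²) = 17.75; v_R² = 0.006227.
t = (17.75 − 0.01140)/0.006227 = 2850 days.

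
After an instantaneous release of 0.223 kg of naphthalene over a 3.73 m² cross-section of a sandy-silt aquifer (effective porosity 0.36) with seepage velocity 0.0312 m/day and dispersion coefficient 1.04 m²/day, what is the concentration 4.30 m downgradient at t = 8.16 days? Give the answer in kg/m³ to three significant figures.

0.00993 kg/m³

For an instantaneous plane source, C(x,t) = M/(n_e·A·√(4πDt)) · exp(−(x−vt)²/(4Dt)), with n_e·A the pore (flow) area.
Plume center vt = 0.0312 × 8.16 = 0.254592 m, so the well at 4.30 m is 4.045408 m downgradient of the peak.
√(4πDt) = 10.33 m, giving peak height M/(n_e·A·√(4πDt)) = 0.223/(0.36 × 3.73 × 10.33) = 0.01608 kg/m³.
(x−vt)²/(4Dt) = (4.045408)²/(4 × 1.04 × 8.16) = 0.4821; exp(−0.4821) = 0.6175.
C = 0.01608 × 0.6175 = 0.00993 kg/m³.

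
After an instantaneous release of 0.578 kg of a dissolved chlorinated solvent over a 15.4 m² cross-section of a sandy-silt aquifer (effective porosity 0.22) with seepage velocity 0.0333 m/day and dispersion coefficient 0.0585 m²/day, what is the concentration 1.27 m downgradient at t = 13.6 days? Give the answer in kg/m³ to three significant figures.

For an instantaneous plane source, C(x,t) = M/(n_e·A·√(4πDt)) · exp(−(x−vt)²/(4Dt)), with n_e·A the pore (flow) area.
Plume center vt = 0.0333 × 13.6 = 0.45288 m, so the well at 1.27 m is 0.81712 m downgradient of the peak.
√(4πDt) = 3.162 m, giving peak height M/(n_e·A·√(4πDt)) = 0.578/(0.22 × 15.4 × 3.162) = 0.05395 kg/m³.
(x−vt)²/(4Dt) = (0.81712)²/(4 × 0.0585 × 13.6) = 0.2098; exp(−0.2098) = 0.8107.
C = 0.05395 × 0.8107 = 0.0437 kg/m³.

0.0437 kg/m³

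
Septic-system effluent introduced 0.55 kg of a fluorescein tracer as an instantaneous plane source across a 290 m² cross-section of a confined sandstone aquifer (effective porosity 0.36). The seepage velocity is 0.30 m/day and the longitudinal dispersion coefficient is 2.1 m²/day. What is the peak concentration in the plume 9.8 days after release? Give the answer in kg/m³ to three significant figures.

The peak of an instantaneous 1D plume sits at x = vt; there the Gaussian factor is 1 and C_max = M/(n_e·A·√(4πDt)), where n_e·A is the pore area the mass is dissolved in.
√(4πDt) = √(4π × 2.1 × 9.8) = 16.08 m, so C_max = 0.55/(0.36 × 290 × 16.08) = 0.000328 kg/m³.

0.000328 kg/m³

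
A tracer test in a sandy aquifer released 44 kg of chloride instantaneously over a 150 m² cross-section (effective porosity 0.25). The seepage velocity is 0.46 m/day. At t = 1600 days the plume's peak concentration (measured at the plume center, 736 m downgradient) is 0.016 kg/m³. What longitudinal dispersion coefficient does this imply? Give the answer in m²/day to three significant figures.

0.267 m²/day

At the plume center C_max = M/(n_e·A·√(4πDt)), so D = M²/(4πt·(n_e·A·C_max)²).
n_e·A·C_max = 0.25 × 150 × 0.016 = 0.6000 kg/m.
D = 44²/(4π × 1600 × 0.6000²) = 0.267 m²/day.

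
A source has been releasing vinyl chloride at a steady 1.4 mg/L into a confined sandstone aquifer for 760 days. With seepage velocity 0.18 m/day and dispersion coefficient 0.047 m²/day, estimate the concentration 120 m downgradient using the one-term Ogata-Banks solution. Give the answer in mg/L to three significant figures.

For a continuous step input, C/C₀ ≈ ½·erfc((x−vt)/(2√(Dt))).
vt = 0.18 × 760 = 136.8 m and 2√(Dt) = 2√(0.047 × 760) = 11.95 m.
Argument (x−vt)/(2√(Dt)) = (120 − 136.8)/11.95 = -1.406; ½·erfc(-1.406) = 0.9766.
C = 1.4 × 0.9766 = 1.37 mg/L.

1.37 mg/L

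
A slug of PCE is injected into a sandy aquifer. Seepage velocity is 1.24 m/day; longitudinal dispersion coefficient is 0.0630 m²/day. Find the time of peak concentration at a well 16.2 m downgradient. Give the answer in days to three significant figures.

For the 1D instantaneous-source solution, setting ∂C/∂t = 0 at fixed x gives v²t² + 2Dt − x² = 0, so t = (√(D² + v²x²) − D)/v².
√(D² + v²x²) = √(0.0630² + 1.24² × 16.2²) = 20.09; v² = 1.5376.
t = (20.09 − 0.0630)/1.5376 = 13.0 days (vs. the pure-advection estimate x/v = 13.1 d).

13.0 days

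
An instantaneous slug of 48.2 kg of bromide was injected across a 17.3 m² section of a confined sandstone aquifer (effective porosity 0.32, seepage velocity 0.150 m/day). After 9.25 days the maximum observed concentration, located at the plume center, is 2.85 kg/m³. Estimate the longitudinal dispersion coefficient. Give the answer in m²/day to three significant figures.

At the plume center C_max = M/(n_e·A·√(4πDt)), so D = M²/(4πt·(n_e·A·C_max)²).
n_e·A·C_max = 0.32 × 17.3 × 2.85 = 15.78 kg/m.
D = 48.2²/(4π × 9.25 × 15.78²) = 0.0803 m²/day.

0.0803 m²/day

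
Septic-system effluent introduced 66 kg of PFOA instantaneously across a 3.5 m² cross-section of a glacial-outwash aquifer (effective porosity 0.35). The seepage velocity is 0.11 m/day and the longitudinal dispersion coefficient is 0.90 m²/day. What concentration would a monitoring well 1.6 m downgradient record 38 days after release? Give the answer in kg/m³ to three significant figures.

For an instantaneous plane source, C(x,t) = M/(n_e·A·√(4πDt)) · exp(−(x−vt)²/(4Dt)), with n_e·A the pore (flow) area.
Plume center vt = 0.11 × 38 = 4.18 m, so the well at 1.6 m is 2.58 m upgradient of the peak.
√(4πDt) = 20.73 m, giving peak height M/(n_e·A·√(4πDt)) = 66/(0.35 × 3.5 × 20.73) = 2.599 kg/m³.
(x−vt)²/(4Dt) = (-2.58)²/(4 × 0.90 × 38) = 0.04866; exp(−0.04866) = 0.9525.
C = 2.599 × 0.9525 = 2.48 kg/m³.

2.48 kg/m³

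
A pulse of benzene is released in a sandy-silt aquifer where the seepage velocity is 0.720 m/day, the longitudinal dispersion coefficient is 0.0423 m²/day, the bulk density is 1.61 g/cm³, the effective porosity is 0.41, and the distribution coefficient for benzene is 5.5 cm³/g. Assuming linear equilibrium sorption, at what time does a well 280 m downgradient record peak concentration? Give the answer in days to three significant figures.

Retardation factor R = 1 + ρ_b·K_d/n = 1 + 1.61 × 5.5/0.41 = 22.60.
Sorption retards both mechanisms: v_R = v/R = 0.03186 m/day, D_R = D/R = 0.001872 m²/day.
Peak time from v_R²t² + 2D_R t − x² = 0: t = (√(D_R² + v_R²x²) − D_R)/v_R².
√(D_R² + v_R²x²) = √(0.001872² + 0.03186² × 280²) = 8.921; v_R² = 0.001015.
t = (8.921 − 0.001872)/0.001015 = 8790 days.

8790 days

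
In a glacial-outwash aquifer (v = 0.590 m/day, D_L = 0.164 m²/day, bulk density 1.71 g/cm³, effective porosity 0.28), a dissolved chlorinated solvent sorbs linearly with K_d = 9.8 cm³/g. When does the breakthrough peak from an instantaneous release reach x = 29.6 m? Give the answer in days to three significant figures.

3020 days

Retardation factor R = 1 + ρ_b·K_d/n = 1 + 1.71 × 9.8/0.28 = 60.85.
Sorption retards both mechanisms: v_R = v/R = 0.009696 m/day, D_R = D/R = 0.002695 m²/day.
Peak time from v_R²t² + 2D_R t − x² = 0: t = (√(D_R² + v_R²x²) − D_R)/v_R².
√(D_R² + v_R²x²) = √(0.002695² + 0.009696² × 29.6²) = 0.2870; v_R² = 9.401e-05.
t = (0.2870 − 0.002695)/9.401e-05 = 3020 days.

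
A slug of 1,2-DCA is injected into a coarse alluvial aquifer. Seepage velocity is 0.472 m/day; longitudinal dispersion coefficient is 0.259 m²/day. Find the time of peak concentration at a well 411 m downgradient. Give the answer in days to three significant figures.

For the 1D instantaneous-source solution, setting ∂C/∂t = 0 at fixed x gives v²t² + 2Dt − x² = 0, so t = (√(D² + v²x²) − D)/v².
√(D² + v²x²) = √(0.259² + 0.472² × 411²) = 194.0; v² = 0.222784.
t = (194.0 − 0.259)/0.222784 = 870 days (vs. the pure-advection estimate x/v = 871 d).

870 days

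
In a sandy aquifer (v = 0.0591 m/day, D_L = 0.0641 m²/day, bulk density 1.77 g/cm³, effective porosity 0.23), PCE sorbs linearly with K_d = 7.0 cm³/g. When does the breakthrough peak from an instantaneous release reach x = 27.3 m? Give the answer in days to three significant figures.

24400 days

Retardation factor R = 1 + ρ_b·K_d/n = 1 + 1.77 × 7.0/0.23 = 54.87.
Sorption retards both mechanisms: v_R = v/R = 0.001077 m/day, D_R = D/R = 0.001168 m²/day.
Peak time from v_R²t² + 2D_R t − x² = 0: t = (√(D_R² + v_R²x²) − D_R)/v_R².
√(D_R² + v_R²x²) = √(0.001168² + 0.001077² × 27.3²) = 0.02943; v_R² = 1.160e-06.
t = (0.02943 − 0.001168)/1.160e-06 = 24400 days.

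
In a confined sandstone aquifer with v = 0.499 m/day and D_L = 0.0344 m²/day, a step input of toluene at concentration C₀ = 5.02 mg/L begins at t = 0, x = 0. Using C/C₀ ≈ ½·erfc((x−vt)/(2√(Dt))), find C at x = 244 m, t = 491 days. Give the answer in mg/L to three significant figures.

For a continuous step input, C/C₀ ≈ ½·erfc((x−vt)/(2√(Dt))).
vt = 0.499 × 491 = 245.009 m and 2√(Dt) = 2√(0.0344 × 491) = 8.220 m.
Argument (x−vt)/(2√(Dt)) = (244 − 245.009)/8.220 = -0.1227; ½·erfc(-0.1227) = 0.5689.
C = 5.02 × 0.5689 = 2.86 mg/L.

2.86 mg/L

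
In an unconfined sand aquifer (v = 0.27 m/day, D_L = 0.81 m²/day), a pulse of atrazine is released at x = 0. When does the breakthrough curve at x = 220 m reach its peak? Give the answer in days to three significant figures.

For the 1D instantaneous-source solution, setting ∂C/∂t = 0 at fixed x gives v²t² + 2Dt − x² = 0, so t = (√(D² + v²x²) − D)/v².
√(D² + v²x²) = √(0.81² + 0.27² × 220²) = 59.41; v² = 0.0729.
t = (59.41 − 0.81)/0.0729 = 804 days (vs. the pure-advection estimate x/v = 815 d).

804 days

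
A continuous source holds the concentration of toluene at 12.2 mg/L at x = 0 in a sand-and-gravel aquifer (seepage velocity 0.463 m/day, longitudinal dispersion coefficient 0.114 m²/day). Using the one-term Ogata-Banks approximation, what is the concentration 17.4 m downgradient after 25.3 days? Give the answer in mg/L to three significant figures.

For a continuous step input, C/C₀ ≈ ½·erfc((x−vt)/(2√(Dt))).
vt = 0.463 × 25.3 = 11.7139 m and 2√(Dt) = 2√(0.114 × 25.3) = 3.397 m.
Argument (x−vt)/(2√(Dt)) = (17.4 − 11.7139)/3.397 = 1.674; ½·erfc(1.674) = 0.008957.
C = 12.2 × 0.008957 = 0.109 mg/L.

0.109 mg/L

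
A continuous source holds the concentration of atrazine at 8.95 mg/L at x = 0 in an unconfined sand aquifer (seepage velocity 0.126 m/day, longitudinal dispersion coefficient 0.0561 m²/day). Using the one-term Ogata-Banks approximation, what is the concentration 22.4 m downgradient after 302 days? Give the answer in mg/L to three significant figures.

8.92 mg/L

For a continuous step input, C/C₀ ≈ ½·erfc((x−vt)/(2√(Dt))).
vt = 0.126 × 302 = 38.052 m and 2√(Dt) = 2√(0.0561 × 302) = 8.232 m.
Argument (x−vt)/(2√(Dt)) = (22.4 − 38.052)/8.232 = -1.901; ½·erfc(-1.901) = 0.9964.
C = 8.95 × 0.9964 = 8.92 mg/L.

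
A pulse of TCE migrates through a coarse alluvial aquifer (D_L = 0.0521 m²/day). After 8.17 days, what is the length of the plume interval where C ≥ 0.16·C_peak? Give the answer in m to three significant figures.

3.53 m

The plume is Gaussian with σ = √(2Dt) = √(2 × 0.0521 × 8.17) = 0.9227 m.
C/C_peak = exp(−Δx²/(2σ²)) = 0.16 ⇒ Δx = σ·√(−2 ln 0.16) = 0.9227 × 1.914 = 1.766 m.
Width = 2Δx = 3.53 m.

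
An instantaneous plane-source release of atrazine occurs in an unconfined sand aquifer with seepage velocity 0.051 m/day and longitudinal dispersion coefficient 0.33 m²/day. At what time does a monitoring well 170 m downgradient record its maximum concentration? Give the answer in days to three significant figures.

For the 1D instantaneous-source solution, setting ∂C/∂t = 0 at fixed x gives v²t² + 2Dt − x² = 0, so t = (√(D² + v²x²) − D)/v².
√(D² + v²x²) = √(0.33² + 0.051² × 170²) = 8.676; v² = 0.002601.
t = (8.676 − 0.33)/0.002601 = 3210 days (vs. the pure-advection estimate x/v = 3330 d).

3210 days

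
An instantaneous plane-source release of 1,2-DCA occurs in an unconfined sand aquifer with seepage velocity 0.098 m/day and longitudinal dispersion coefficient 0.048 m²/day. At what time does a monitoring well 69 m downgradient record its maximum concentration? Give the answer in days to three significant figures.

699 days

For the 1D instantaneous-source solution, setting ∂C/∂t = 0 at fixed x gives v²t² + 2Dt − x² = 0, so t = (√(D² + v²x²) − D)/v².
√(D² + v²x²) = √(0.048² + 0.098² × 69²) = 6.762; v² = 0.009604.
t = (6.762 − 0.048)/0.009604 = 699 days (vs. the pure-advection estimate x/v = 704 d).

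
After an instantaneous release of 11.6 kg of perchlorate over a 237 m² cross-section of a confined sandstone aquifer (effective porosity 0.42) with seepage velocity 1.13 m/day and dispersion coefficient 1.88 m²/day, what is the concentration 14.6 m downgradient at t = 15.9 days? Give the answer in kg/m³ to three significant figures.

0.00547 kg/m³

For an instantaneous plane source, C(x,t) = M/(n_e·A·√(4πDt)) · exp(−(x−vt)²/(4Dt)), with n_e·A the pore (flow) area.
Plume center vt = 1.13 × 15.9 = 17.967 m, so the well at 14.6 m is 3.367 m upgradient of the peak.
√(4πDt) = 19.38 m, giving peak height M/(n_e·A·√(4πDt)) = 11.6/(0.42 × 237 × 19.38) = 0.006013 kg/m³.
(x−vt)²/(4Dt) = (-3.367)²/(4 × 1.88 × 15.9) = 0.09481; exp(−0.09481) = 0.9095.
C = 0.006013 × 0.9095 = 0.00547 kg/m³.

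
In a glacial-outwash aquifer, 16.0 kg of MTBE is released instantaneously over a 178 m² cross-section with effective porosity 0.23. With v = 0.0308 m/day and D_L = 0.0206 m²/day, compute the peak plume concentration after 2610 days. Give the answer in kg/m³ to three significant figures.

The peak of an instantaneous 1D plume sits at x = vt; there the Gaussian factor is 1 and C_max = M/(n_e·A·√(4πDt)), where n_e·A is the pore area the mass is dissolved in.
√(4πDt) = √(4π × 0.0206 × 2610) = 25.99 m, so C_max = 16.0/(0.23 × 178 × 25.99) = 0.0150 kg/m³.

0.0150 kg/m³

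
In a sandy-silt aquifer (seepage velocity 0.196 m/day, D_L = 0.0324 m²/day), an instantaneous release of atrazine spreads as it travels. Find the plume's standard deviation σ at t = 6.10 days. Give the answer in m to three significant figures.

Dispersive spreading gives a Gaussian with σ² = 2Dt; advection only shifts the center.
σ = √(2 × 0.0324 × 6.10) = 0.629 m.

0.629 m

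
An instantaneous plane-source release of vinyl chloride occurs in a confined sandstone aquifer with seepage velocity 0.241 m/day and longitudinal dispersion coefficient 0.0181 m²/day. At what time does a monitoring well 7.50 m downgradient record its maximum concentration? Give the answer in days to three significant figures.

For the 1D instantaneous-source solution, setting ∂C/∂t = 0 at fixed x gives v²t² + 2Dt − x² = 0, so t = (√(D² + v²x²) − D)/v².
√(D² + v²x²) = √(0.0181² + 0.241² × 7.50²) = 1.808; v² = 0.058081.
t = (1.808 − 0.0181)/0.058081 = 30.8 days (vs. the pure-advection estimate x/v = 31.1 d).

30.8 days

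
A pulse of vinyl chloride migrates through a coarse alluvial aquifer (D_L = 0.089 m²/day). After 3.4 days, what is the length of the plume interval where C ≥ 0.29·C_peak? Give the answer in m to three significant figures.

2.45 m

The plume is Gaussian with σ = √(2Dt) = √(2 × 0.089 × 3.4) = 0.7779 m.
C/C_peak = exp(−Δx²/(2σ²)) = 0.29 ⇒ Δx = σ·√(−2 ln 0.29) = 0.7779 × 1.573 = 1.224 m.
Width = 2Δx = 2.45 m.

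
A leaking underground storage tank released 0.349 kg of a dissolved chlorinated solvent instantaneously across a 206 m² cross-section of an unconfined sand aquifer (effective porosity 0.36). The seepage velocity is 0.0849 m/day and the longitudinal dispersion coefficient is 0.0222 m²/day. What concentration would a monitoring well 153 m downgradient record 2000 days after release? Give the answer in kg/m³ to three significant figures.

4.07e-05 kg/m³

For an instantaneous plane source, C(x,t) = M/(n_e·A·√(4πDt)) · exp(−(x−vt)²/(4Dt)), with n_e·A the pore (flow) area.
Plume center vt = 0.0849 × 2000 = 169.8 m, so the well at 153 m is 16.8 m upgradient of the peak.
√(4πDt) = 23.62 m, giving peak height M/(n_e·A·√(4πDt)) = 0.349/(0.36 × 206 × 23.62) = 0.0001992 kg/m³.
(x−vt)²/(4Dt) = (-16.8)²/(4 × 0.0222 × 2000) = 1.589; exp(−1.589) = 0.2041.
C = 0.0001992 × 0.2041 = 4.07e-05 kg/m³.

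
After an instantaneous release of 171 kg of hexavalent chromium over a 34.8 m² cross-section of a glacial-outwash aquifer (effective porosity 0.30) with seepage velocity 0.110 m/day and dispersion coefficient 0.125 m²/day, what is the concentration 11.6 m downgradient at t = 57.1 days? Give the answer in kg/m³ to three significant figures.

For an instantaneous plane source, C(x,t) = M/(n_e·A·√(4πDt)) · exp(−(x−vt)²/(4Dt)), with n_e·A the pore (flow) area.
Plume center vt = 0.110 × 57.1 = 6.281 m, so the well at 11.6 m is 5.319 m downgradient of the peak.
√(4πDt) = 9.471 m, giving peak height M/(n_e·A·√(4πDt)) = 171/(0.30 × 34.8 × 9.471) = 1.729 kg/m³.
(x−vt)²/(4Dt) = (5.319)²/(4 × 0.125 × 57.1) = 0.9910; exp(−0.9910) = 0.3712.
C = 1.729 × 0.3712 = 0.642 kg/m³.

0.642 kg/m³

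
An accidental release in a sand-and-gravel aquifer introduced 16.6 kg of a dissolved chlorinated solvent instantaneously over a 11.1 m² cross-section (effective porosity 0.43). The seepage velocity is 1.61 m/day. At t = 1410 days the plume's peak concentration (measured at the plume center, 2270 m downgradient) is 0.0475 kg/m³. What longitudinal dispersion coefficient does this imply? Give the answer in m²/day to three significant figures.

At the plume center C_max = M/(n_e·A·√(4πDt)), so D = M²/(4πt·(n_e·A·C_max)²).
n_e·A·C_max = 0.43 × 11.1 × 0.0475 = 0.2267 kg/m.
D = 16.6²/(4π × 1410 × 0.2267²) = 0.303 m²/day.

0.303 m²/day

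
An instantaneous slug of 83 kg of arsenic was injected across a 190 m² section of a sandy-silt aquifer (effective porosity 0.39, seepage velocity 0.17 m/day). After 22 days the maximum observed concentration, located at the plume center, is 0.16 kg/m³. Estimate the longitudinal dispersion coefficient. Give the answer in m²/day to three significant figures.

0.177 m²/day

At the plume center C_max = M/(n_e·A·√(4πDt)), so D = M²/(4πt·(n_e·A·C_max)²).
n_e·A·C_max = 0.39 × 190 × 0.16 = 11.86 kg/m.
D = 83²/(4π × 22 × 11.86²) = 0.177 m²/day.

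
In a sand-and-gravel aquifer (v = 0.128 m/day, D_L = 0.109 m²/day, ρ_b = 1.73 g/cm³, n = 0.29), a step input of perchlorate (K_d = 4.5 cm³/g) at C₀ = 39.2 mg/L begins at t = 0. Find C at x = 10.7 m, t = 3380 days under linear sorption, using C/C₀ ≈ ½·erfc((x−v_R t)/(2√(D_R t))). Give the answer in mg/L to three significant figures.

Retardation factor R = 1 + ρ_b·K_d/n = 1 + 1.73 × 4.5/0.29 = 27.84.
Sorption retards both mechanisms: v_R = v/R = 0.004598 m/day, D_R = D/R = 0.003915 m²/day.
v_R·t = 0.004598 × 3380 = 15.54124 m; 2√(D_R t) = 7.275 m; argument = (10.7 − 15.54124)/7.275 = -0.6655.
C = C₀ × ½·erfc(-0.6655) = 39.2 × 0.8267 = 32.4 mg/L.

32.4 mg/L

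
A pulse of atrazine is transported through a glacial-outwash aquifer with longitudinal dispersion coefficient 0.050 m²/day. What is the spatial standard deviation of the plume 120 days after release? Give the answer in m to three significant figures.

Dispersive spreading gives a Gaussian with σ² = 2Dt; advection only shifts the center.
σ = √(2 × 0.050 × 120) = 3.46 m.

3.46 m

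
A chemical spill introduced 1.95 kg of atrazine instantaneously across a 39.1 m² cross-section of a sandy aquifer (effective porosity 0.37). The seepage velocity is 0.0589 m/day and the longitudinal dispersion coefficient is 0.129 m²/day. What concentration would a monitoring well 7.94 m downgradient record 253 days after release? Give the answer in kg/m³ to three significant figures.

For an instantaneous plane source, C(x,t) = M/(n_e·A·√(4πDt)) · exp(−(x−vt)²/(4Dt)), with n_e·A the pore (flow) area.
Plume center vt = 0.0589 × 253 = 14.9017 m, so the well at 7.94 m is 6.9617 m upgradient of the peak.
√(4πDt) = 20.25 m, giving peak height M/(n_e·A·√(4πDt)) = 1.95/(0.37 × 39.1 × 20.25) = 0.006656 kg/m³.
(x−vt)²/(4Dt) = (-6.9617)²/(4 × 0.129 × 253) = 0.3712; exp(−0.3712) = 0.6899.
C = 0.006656 × 0.6899 = 0.00459 kg/m³.

0.00459 kg/m³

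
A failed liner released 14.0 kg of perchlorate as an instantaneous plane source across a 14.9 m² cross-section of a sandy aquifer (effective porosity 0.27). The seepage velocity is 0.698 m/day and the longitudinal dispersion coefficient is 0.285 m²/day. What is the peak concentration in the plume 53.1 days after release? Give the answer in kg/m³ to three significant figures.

The peak of an instantaneous 1D plume sits at x = vt; there the Gaussian factor is 1 and C_max = M/(n_e·A·√(4πDt)), where n_e·A is the pore area the mass is dissolved in.
√(4πDt) = √(4π × 0.285 × 53.1) = 13.79 m, so C_max = 14.0/(0.27 × 14.9 × 13.79) = 0.252 kg/m³.

0.252 kg/m³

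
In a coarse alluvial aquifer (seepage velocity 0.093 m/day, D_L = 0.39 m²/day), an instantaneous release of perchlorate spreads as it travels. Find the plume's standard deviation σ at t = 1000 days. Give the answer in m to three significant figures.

Dispersive spreading gives a Gaussian with σ² = 2Dt; advection only shifts the center.
σ = √(2 × 0.39 × 1000) = 27.9 m.

27.9 m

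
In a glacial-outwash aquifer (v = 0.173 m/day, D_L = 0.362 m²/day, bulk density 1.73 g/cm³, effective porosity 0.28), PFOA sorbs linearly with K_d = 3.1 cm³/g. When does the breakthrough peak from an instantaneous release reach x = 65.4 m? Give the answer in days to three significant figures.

Retardation factor R = 1 + ρ_b·K_d/n = 1 + 1.73 × 3.1/0.28 = 20.15.
Sorption retards both mechanisms: v_R = v/R = 0.008586 m/day, D_R = D/R = 0.01797 m²/day.
Peak time from v_R²t² + 2D_R t − x² = 0: t = (√(D_R² + v_R²x²) − D_R)/v_R².
√(D_R² + v_R²x²) = √(0.01797² + 0.008586² × 65.4²) = 0.5618; v_R² = 7.372e-05.
t = (0.5618 − 0.01797)/7.372e-05 = 7380 days.

7380 days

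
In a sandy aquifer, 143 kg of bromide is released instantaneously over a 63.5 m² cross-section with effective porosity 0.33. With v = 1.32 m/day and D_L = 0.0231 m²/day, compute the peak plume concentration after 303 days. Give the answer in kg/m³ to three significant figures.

0.728 kg/m³

The peak of an instantaneous 1D plume sits at x = vt; there the Gaussian factor is 1 and C_max = M/(n_e·A·√(4πDt)), where n_e·A is the pore area the mass is dissolved in.
√(4πDt) = √(4π × 0.0231 × 303) = 9.378 m, so C_max = 143/(0.33 × 63.5 × 9.378) = 0.728 kg/m³.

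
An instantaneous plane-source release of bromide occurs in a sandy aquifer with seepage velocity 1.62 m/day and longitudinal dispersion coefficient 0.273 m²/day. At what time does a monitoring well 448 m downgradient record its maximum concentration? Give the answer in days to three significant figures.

276 days

For the 1D instantaneous-source solution, setting ∂C/∂t = 0 at fixed x gives v²t² + 2Dt − x² = 0, so t = (√(D² + v²x²) − D)/v².
√(D² + v²x²) = √(0.273² + 1.62² × 448²) = 725.8; v² = 2.6244.
t = (725.8 − 0.273)/2.6244 = 276 days (vs. the pure-advection estimate x/v = 277 d).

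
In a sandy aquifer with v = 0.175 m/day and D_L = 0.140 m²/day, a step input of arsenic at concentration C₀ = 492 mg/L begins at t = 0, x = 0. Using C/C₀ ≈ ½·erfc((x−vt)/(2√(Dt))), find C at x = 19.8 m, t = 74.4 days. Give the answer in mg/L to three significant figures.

33.8 mg/L

For a continuous step input, C/C₀ ≈ ½·erfc((x−vt)/(2√(Dt))).
vt = 0.175 × 74.4 = 13.02 m and 2√(Dt) = 2√(0.140 × 74.4) = 6.455 m.
Argument (x−vt)/(2√(Dt)) = (19.8 − 13.02)/6.455 = 1.050; ½·erfc(1.050) = 0.06878.
C = 492 × 0.06878 = 33.8 mg/L.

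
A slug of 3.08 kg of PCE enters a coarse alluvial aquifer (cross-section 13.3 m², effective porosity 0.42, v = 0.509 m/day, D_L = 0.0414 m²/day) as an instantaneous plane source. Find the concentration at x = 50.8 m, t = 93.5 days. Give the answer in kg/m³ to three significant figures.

0.0407 kg/m³

For an instantaneous plane source, C(x,t) = M/(n_e·A·√(4πDt)) · exp(−(x−vt)²/(4Dt)), with n_e·A the pore (flow) area.
Plume center vt = 0.509 × 93.5 = 47.5915 m, so the well at 50.8 m is 3.2085 m downgradient of the peak.
√(4πDt) = 6.974 m, giving peak height M/(n_e·A·√(4πDt)) = 3.08/(0.42 × 13.3 × 6.974) = 0.07906 kg/m³.
(x−vt)²/(4Dt) = (3.2085)²/(4 × 0.0414 × 93.5) = 0.6649; exp(−0.6649) = 0.5143.
C = 0.07906 × 0.5143 = 0.0407 kg/m³.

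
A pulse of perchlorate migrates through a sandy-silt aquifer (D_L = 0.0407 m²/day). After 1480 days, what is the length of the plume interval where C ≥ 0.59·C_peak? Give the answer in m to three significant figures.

22.6 m

The plume is Gaussian with σ = √(2Dt) = √(2 × 0.0407 × 1480) = 10.98 m.
C/C_peak = exp(−Δx²/(2σ²)) = 0.59 ⇒ Δx = σ·√(−2 ln 0.59) = 10.98 × 1.027 = 11.28 m.
Width = 2Δx = 22.6 m.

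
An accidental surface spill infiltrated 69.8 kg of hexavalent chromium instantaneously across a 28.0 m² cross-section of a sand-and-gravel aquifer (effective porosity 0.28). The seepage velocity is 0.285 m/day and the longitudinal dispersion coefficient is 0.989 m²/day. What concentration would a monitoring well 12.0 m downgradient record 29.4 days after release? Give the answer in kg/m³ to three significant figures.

0.416 kg/m³

For an instantaneous plane source, C(x,t) = M/(n_e·A·√(4πDt)) · exp(−(x−vt)²/(4Dt)), with n_e·A the pore (flow) area.
Plume center vt = 0.285 × 29.4 = 8.379 m, so the well at 12.0 m is 3.621 m downgradient of the peak.
√(4πDt) = 19.12 m, giving peak height M/(n_e·A·√(4πDt)) = 69.8/(0.28 × 28.0 × 19.12) = 0.4656 kg/m³.
(x−vt)²/(4Dt) = (3.621)²/(4 × 0.989 × 29.4) = 0.1127; exp(−0.1127) = 0.8934.
C = 0.4656 × 0.8934 = 0.416 kg/m³.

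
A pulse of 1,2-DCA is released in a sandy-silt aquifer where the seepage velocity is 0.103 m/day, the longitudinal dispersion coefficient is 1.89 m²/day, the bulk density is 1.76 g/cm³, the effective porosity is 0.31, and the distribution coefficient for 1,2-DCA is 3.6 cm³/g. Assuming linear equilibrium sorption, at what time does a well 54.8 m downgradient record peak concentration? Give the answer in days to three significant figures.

Retardation factor R = 1 + ρ_b·K_d/n = 1 + 1.76 × 3.6/0.31 = 21.44.
Sorption retards both mechanisms: v_R = v/R = 0.004804 m/day, D_R = D/R = 0.08815 m²/day.
Peak time from v_R²t² + 2D_R t − x² = 0: t = (√(D_R² + v_R²x²) − D_R)/v_R².
√(D_R² + v_R²x²) = √(0.08815² + 0.004804² × 54.8²) = 0.2776; v_R² = 2.308e-05.
t = (0.2776 − 0.08815)/2.308e-05 = 8210 days.

8210 days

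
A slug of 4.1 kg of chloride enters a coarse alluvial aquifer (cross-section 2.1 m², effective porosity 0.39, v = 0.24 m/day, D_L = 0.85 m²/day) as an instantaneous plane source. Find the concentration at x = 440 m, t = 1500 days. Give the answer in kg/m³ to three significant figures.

For an instantaneous plane source, C(x,t) = M/(n_e·A·√(4πDt)) · exp(−(x−vt)²/(4Dt)), with n_e·A the pore (flow) area.
Plume center vt = 0.24 × 1500 = 360 m, so the well at 440 m is 80 m downgradient of the peak.
√(4πDt) = 126.6 m, giving peak height M/(n_e·A·√(4πDt)) = 4.1/(0.39 × 2.1 × 126.6) = 0.03954 kg/m³.
(x−vt)²/(4Dt) = (80)²/(4 × 0.85 × 1500) = 1.255; exp(−1.255) = 0.2851.
C = 0.03954 × 0.2851 = 0.0113 kg/m³.

0.0113 kg/m³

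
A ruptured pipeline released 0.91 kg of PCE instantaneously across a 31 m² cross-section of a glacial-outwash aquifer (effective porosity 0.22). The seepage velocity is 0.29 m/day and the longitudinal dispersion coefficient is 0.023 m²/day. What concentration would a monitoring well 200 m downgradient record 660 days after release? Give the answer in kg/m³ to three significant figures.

For an instantaneous plane source, C(x,t) = M/(n_e·A·√(4πDt)) · exp(−(x−vt)²/(4Dt)), with n_e·A the pore (flow) area.
Plume center vt = 0.29 × 660 = 191.4 m, so the well at 200 m is 8.6 m downgradient of the peak.
√(4πDt) = 13.81 m, giving peak height M/(n_e·A·√(4πDt)) = 0.91/(0.22 × 31 × 13.81) = 0.009662 kg/m³.
(x−vt)²/(4Dt) = (8.6)²/(4 × 0.023 × 660) = 1.218; exp(−1.218) = 0.2958.
C = 0.009662 × 0.2958 = 0.00286 kg/m³.

0.00286 kg/m³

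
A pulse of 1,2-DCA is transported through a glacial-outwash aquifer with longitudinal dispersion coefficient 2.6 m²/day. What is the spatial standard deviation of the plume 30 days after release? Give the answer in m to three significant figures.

Dispersive spreading gives a Gaussian with σ² = 2Dt; advection only shifts the center.
σ = √(2 × 2.6 × 30) = 12.5 m.

12.5 m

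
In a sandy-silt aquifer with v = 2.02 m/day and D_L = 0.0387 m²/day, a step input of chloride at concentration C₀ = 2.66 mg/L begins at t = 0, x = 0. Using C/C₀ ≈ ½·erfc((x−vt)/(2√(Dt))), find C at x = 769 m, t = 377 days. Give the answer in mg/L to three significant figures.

0.222 mg/L

For a continuous step input, C/C₀ ≈ ½·erfc((x−vt)/(2√(Dt))).
vt = 2.02 × 377 = 761.54 m and 2√(Dt) = 2√(0.0387 × 377) = 7.639 m.
Argument (x−vt)/(2√(Dt)) = (769 − 761.54)/7.639 = 0.9766; ½·erfc(0.9766) = 0.08362.
C = 2.66 × 0.08362 = 0.222 mg/L.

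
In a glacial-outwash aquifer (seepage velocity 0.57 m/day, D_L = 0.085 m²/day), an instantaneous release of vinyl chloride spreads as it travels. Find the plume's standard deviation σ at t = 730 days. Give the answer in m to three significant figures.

11.1 m

Dispersive spreading gives a Gaussian with σ² = 2Dt; advection only shifts the center.
σ = √(2 × 0.085 × 730) = 11.1 m.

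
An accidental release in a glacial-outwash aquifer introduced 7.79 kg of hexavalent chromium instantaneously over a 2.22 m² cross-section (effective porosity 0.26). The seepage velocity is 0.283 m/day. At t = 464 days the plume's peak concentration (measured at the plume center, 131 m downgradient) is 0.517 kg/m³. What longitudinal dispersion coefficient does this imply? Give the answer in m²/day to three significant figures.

At the plume center C_max = M/(n_e·A·√(4πDt)), so D = M²/(4πt·(n_e·A·C_max)²).
n_e·A·C_max = 0.26 × 2.22 × 0.517 = 0.2984 kg/m.
D = 7.79²/(4π × 464 × 0.2984²) = 0.117 m²/day.

0.117 m²/day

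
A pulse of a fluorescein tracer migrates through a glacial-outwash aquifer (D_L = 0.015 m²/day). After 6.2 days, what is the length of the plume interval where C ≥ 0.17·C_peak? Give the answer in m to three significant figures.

The plume is Gaussian with σ = √(2Dt) = √(2 × 0.015 × 6.2) = 0.4313 m.
C/C_peak = exp(−Δx²/(2σ²)) = 0.17 ⇒ Δx = σ·√(−2 ln 0.17) = 0.4313 × 1.883 = 0.8121 m.
Width = 2Δx = 1.62 m.

1.62 m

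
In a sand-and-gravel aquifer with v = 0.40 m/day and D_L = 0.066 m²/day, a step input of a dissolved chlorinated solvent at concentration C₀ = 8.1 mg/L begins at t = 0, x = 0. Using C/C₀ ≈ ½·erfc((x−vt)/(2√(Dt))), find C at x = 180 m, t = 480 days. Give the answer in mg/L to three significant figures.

For a continuous step input, C/C₀ ≈ ½·erfc((x−vt)/(2√(Dt))).
vt = 0.40 × 480 = 192 m and 2√(Dt) = 2√(0.066 × 480) = 11.26 m.
Argument (x−vt)/(2√(Dt)) = (180 − 192)/11.26 = -1.066; ½·erfc(-1.066) = 0.9342.
C = 8.1 × 0.9342 = 7.57 mg/L.

7.57 mg/L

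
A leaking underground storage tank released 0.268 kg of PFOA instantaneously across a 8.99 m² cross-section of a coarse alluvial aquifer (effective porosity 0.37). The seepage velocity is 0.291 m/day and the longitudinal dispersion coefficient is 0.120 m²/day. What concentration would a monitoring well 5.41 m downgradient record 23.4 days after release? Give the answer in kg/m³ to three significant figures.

0.0114 kg/m³

For an instantaneous plane source, C(x,t) = M/(n_e·A·√(4πDt)) · exp(−(x−vt)²/(4Dt)), with n_e·A the pore (flow) area.
Plume center vt = 0.291 × 23.4 = 6.8094 m, so the well at 5.41 m is 1.3994 m upgradient of the peak.
√(4πDt) = 5.940 m, giving peak height M/(n_e·A·√(4πDt)) = 0.268/(0.37 × 8.99 × 5.940) = 0.01356 kg/m³.
(x−vt)²/(4Dt) = (-1.3994)²/(4 × 0.120 × 23.4) = 0.1744; exp(−0.1744) = 0.8400.
C = 0.01356 × 0.8400 = 0.0114 kg/m³.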